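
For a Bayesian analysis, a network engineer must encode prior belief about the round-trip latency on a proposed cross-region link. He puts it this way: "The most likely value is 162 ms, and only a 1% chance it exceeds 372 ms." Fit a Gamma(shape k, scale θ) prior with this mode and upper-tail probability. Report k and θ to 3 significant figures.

k ≈ 7.92, θ ≈ 23.4

Gamma(k,θ) with k>1 has mode (k−1)θ, so θ = 162/(k−1).
Need P(X < 372) = 0.99 with θ tied to k this way. Start at k = 2, θ = 162: P(X<372) ≈ 0.668.
Too low — raise k to concentrate. Iterating converges to k ≈ 7.92.
Then θ = 162/(7.92−1) ≈ 23.4.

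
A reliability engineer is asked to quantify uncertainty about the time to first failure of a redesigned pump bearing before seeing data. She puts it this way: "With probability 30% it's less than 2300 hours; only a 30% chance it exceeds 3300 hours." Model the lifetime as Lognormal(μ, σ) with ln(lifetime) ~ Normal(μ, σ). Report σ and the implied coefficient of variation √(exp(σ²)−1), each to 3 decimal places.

σ ≈ 0.344, CV ≈ 0.355

If T ~ Lognormal(μ,σ) then ln T ~ Normal(μ,σ), so the p-quantile of ln T is μ + z_p·σ.
ln(2300) = 7.741 and ln(3300) = 8.102; z_{0.3} = -0.5244, z_{0.7} = 0.5244.
σ = (8.102 − 7.741)/(0.5244 − (-0.5244)) = 0.344.
μ = 7.741 − (-0.5244)·0.344 = 7.921.
CV = √(exp(σ²)−1) = √(exp(0.1185)−1) = 0.355.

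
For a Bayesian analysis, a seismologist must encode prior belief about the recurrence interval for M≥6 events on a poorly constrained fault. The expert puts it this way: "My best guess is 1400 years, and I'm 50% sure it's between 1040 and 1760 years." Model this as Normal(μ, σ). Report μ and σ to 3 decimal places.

μ = 1400.000, σ = 533.737

A symmetric 50% interval runs μ ± z·σ with z = 0.6745.
Half-width = 360, so σ = 360/0.6745 = 533.737.
μ is the stated best guess, 1400.000.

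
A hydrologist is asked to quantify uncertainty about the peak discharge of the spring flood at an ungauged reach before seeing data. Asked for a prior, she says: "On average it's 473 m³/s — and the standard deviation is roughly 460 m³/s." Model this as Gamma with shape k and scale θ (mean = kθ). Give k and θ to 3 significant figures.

k ≈ 1.06, θ ≈ 447

For Gamma(k, scale θ): mean = kθ, variance = kθ², so CV = 1/√k.
CV = SD/mean = 460/473 = 0.9725, hence k = 1/CV² = 1.06.
Then θ = mean/k = 473/1.06 = 447.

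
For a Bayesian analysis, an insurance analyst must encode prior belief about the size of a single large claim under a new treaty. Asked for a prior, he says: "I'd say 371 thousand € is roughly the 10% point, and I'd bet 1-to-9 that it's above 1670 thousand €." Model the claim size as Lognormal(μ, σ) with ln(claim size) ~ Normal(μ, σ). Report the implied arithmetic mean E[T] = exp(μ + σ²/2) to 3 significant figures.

If T ~ Lognormal(μ,σ) then ln T ~ Normal(μ,σ), so the p-quantile of ln T is μ + z_p·σ.
ln(371) = 5.916 and ln(1670) = 7.421; z_{0.1} = -1.282, z_{0.9} = 1.282.
σ = (7.421 − 5.916)/(1.282 − (-1.282)) = 0.587.
μ = 5.916 − (-1.282)·0.587 = 6.668.
E[T] = exp(μ + σ²/2) = exp(6.668 + 0.1722) = 935 thousand €.

E[T] ≈ 935 thousand €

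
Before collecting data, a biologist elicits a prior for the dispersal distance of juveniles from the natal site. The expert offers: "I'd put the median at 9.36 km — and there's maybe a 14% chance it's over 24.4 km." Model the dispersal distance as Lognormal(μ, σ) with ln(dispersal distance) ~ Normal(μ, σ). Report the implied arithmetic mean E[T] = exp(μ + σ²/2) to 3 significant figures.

If T ~ Lognormal(μ,σ) then ln T ~ Normal(μ,σ), so the p-quantile of ln T is μ + z_p·σ.
ln(9.36) = 2.236 and ln(24.4) = 3.195; z_{0.5} = 0, z_{0.86} = 1.08.
σ = (3.195 − 2.236)/(1.08 − (0)) = 0.887.
μ = 2.236 − (0)·0.887 = 2.236.
E[T] = exp(μ + σ²/2) = exp(2.236 + 0.3933) = 13.9 km.

E[T] ≈ 13.9 km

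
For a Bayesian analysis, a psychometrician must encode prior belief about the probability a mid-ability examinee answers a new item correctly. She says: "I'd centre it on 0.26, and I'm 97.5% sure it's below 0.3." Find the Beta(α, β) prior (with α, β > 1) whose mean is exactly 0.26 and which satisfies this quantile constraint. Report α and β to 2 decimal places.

With mean 0.26 fixed, write α = 0.26s, β = 0.74s where s = α+β.
Need P(θ < 0.3) = 0.975 under Beta(0.26s, 0.74s). Normal approximation: (q−m)/√(m(1−m)/s) ≈ z_{0.975} = 1.96, so s ≈ 0.26·0.74·(1.96)²/(0.3−0.26)² = 461.9.
At s = 461.9: P(θ<0.3) ≈ 0.972. Adjusting to match 0.975 gives s ≈ 482.84.
So α = 0.26·482.84 ≈ 125.54, β = 0.74·482.84 ≈ 357.30.

α ≈ 125.54, β ≈ 357.30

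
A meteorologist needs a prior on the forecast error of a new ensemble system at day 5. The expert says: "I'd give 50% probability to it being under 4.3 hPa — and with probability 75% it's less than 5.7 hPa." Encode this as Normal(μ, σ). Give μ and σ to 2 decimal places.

For Normal(μ,σ), the p-quantile is μ + z_p·σ. Here z_{0.5} = 0, z_{0.75} = 0.6745.
So 4.3 = μ + 0σ and 5.7 = μ + 0.6745σ.
Subtracting: σ = (5.7 − 4.3)/(0.6745 − (0)) = 2.08.
Then μ = 4.3 − (0)·2.08 = 4.30.

μ = 4.30, σ = 2.08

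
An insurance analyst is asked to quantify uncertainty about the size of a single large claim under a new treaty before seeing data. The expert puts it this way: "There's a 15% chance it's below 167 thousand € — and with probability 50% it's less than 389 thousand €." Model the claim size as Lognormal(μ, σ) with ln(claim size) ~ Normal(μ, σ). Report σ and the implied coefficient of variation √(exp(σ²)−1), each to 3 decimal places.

If T ~ Lognormal(μ,σ) then ln T ~ Normal(μ,σ), so the p-quantile of ln T is μ + z_p·σ.
ln(167) = 5.118 and ln(389) = 5.964; z_{0.15} = -1.036, z_{0.5} = 0.
σ = (5.964 − 5.118)/(0 − (-1.036)) = 0.816.
μ = 5.118 − (-1.036)·0.816 = 5.964.
CV = √(exp(σ²)−1) = √(exp(0.6656)−1) = 0.972.

σ ≈ 0.816, CV ≈ 0.972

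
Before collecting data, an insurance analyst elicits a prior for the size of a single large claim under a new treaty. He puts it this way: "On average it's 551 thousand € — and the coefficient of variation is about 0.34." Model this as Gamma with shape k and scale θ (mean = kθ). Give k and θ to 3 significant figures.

For Gamma(k, scale θ): mean = kθ, variance = kθ², so CV = 1/√k.
CV = 0.34, hence k = 1/CV² = 8.65.
Then θ = mean/k = 551/8.65 = 63.7.

k ≈ 8.65, θ ≈ 63.7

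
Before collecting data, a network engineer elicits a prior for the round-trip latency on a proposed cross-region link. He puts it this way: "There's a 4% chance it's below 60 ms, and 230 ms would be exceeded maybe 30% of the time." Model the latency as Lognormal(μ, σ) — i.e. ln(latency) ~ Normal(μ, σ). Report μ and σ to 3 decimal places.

μ ≈ 5.128, σ ≈ 0.591

If T ~ Lognormal(μ,σ) then ln T ~ Normal(μ,σ), so the p-quantile of ln T is μ + z_p·σ.
ln(60) = 4.094 and ln(230) = 5.438; z_{0.04} = -1.751, z_{0.7} = 0.5244.
σ = (5.438 − 4.094)/(0.5244 − (-1.751)) = 0.591.
μ = 4.094 − (-1.751)·0.591 = 5.128.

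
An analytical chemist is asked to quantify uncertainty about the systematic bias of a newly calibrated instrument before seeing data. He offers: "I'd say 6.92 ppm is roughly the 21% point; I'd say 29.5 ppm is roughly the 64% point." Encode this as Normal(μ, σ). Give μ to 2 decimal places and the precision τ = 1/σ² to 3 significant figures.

The p-quantile of Normal(μ,σ) is μ + z_p·σ, with z_{0.21} = -0.8064 and z_{0.64} = 0.3585.
Eliminate σ: μ = (z₂·x₁ − z₁·x₂)/(z₂ − z₁) = (0.3585·6.92 − (-0.8064)·29.5)/1.165 = 22.55.
Then σ = (x₂ − x₁)/(z₂ − z₁) = (29.5 − 6.92)/1.165 = 19.38.
Precision τ = 1/σ² = 1/19.38² = 0.00266.

μ = 22.55, τ = 0.00266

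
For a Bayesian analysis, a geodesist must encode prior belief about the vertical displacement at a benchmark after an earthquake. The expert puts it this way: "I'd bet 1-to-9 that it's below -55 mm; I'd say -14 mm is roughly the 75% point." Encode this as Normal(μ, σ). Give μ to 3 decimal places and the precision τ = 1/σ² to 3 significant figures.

μ = -28.138, τ = 0.00228

For Normal(μ,σ), the p-quantile is μ + z_p·σ. Here z_{0.1} = -1.282, z_{0.75} = 0.6745.
So -55 = μ − 1.282σ and -14 = μ + 0.6745σ.
Subtracting: σ = (-14 − -55)/(0.6745 − (-1.282)) = 20.961.
Then μ = -55 − (-1.282)·20.961 = -28.138.
Precision τ = 1/σ² = 1/20.96² = 0.00228.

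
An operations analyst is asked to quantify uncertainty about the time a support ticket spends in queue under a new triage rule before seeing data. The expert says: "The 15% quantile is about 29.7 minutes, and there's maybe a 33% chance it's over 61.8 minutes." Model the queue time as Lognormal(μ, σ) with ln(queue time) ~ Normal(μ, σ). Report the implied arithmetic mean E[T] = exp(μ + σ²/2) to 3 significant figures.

E[T] ≈ 56.2 minutes

If T ~ Lognormal(μ,σ) then ln T ~ Normal(μ,σ), so the p-quantile of ln T is μ + z_p·σ.
ln(29.7) = 3.391 and ln(61.8) = 4.124; z_{0.15} = -1.036, z_{0.67} = 0.4399.
σ = (4.124 − 3.391)/(0.4399 − (-1.036)) = 0.496.
μ = 3.391 − (-1.036)·0.496 = 3.906.
E[T] = exp(μ + σ²/2) = exp(3.906 + 0.1232) = 56.2 minutes.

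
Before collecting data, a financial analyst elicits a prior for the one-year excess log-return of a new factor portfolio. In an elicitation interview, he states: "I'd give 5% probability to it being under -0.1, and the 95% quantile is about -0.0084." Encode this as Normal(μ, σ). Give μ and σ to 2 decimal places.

For Normal(μ,σ), the p-quantile is μ + z_p·σ. Here z_{0.05} = -1.645, z_{0.95} = 1.645.
So -0.1 = μ − 1.645σ and -0.0084 = μ + 1.645σ.
Subtracting: σ = (-0.0084 − -0.1)/(1.645 − (-1.645)) = 0.03.
Then μ = -0.1 − (-1.645)·0.03 = -0.05.

μ = -0.05, σ = 0.03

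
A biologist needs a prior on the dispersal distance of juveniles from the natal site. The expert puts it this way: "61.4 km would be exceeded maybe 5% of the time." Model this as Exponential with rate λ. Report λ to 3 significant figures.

P(T > 61.4) = e^(−λ·61.4) = 0.05, so λ = −ln(0.05)/61.4 = 0.0488.

λ ≈ 0.0488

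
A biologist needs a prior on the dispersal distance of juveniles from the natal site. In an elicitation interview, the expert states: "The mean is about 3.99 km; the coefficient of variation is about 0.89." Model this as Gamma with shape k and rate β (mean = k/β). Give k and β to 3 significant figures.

For Gamma(k, rate β): mean = k/β, variance = k/β², so CV = 1/√k.
CV = 0.89, hence k = 1/CV² = 1.26.
Then β = k/mean = 1.26/3.99 = 0.316.

k ≈ 1.26, β ≈ 0.316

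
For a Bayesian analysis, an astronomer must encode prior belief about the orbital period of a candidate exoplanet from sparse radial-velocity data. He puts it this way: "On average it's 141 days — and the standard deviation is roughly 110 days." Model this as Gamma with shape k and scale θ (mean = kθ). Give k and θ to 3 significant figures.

k ≈ 1.64, θ ≈ 85.8

For Gamma(k, scale θ): mean = kθ, variance = kθ², so CV = 1/√k.
CV = SD/mean = 110/141 = 0.7801, hence k = 1/CV² = 1.64.
Then θ = mean/k = 141/1.64 = 85.8.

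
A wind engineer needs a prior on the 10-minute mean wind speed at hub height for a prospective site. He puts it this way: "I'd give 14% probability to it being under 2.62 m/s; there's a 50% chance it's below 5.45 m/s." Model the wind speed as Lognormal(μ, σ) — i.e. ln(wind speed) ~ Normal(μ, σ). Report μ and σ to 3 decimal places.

If T ~ Lognormal(μ,σ) then ln T ~ Normal(μ,σ), so the p-quantile of ln T is μ + z_p·σ.
ln(2.62) = 0.9632 and ln(5.45) = 1.696; z_{0.14} = -1.08, z_{0.5} = 0.
σ = (1.696 − 0.9632)/(0 − (-1.08)) = 0.678.
μ = 0.9632 − (-1.08)·0.678 = 1.696.

μ ≈ 1.696, σ ≈ 0.678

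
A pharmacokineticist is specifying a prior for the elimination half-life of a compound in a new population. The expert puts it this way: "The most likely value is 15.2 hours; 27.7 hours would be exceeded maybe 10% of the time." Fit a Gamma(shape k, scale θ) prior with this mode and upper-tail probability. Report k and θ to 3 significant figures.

k ≈ 6.29, θ ≈ 2.87

Gamma(k,θ) with k>1 has mode (k−1)θ, so θ = 15.2/(k−1).
Need P(X < 27.7) = 0.9 with θ tied to k this way. Start at k = 2, θ = 15.2: P(X<27.7) ≈ 0.544.
Too low — raise k to concentrate. Iterating converges to k ≈ 6.29.
Then θ = 15.2/(6.29−1) ≈ 2.87.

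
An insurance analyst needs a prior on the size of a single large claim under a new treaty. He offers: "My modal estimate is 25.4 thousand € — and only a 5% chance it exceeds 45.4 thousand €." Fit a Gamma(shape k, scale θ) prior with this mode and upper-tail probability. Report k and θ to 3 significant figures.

k ≈ 9.26, θ ≈ 3.07

Gamma(k,θ) with k>1 has mode (k−1)θ, so θ = 25.4/(k−1).
Need P(X < 45.4) = 0.95 with θ tied to k this way. Start at k = 2, θ = 25.4: P(X<45.4) ≈ 0.533.
Too low — raise k to concentrate. Iterating converges to k ≈ 9.26.
Then θ = 25.4/(9.26−1) ≈ 3.07.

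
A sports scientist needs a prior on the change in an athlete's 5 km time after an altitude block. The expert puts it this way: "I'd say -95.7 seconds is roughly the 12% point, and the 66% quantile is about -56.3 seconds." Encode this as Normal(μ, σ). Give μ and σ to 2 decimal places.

μ = -66.54, σ = 24.82

For Normal(μ,σ), the p-quantile is μ + z_p·σ. Here z_{0.12} = -1.175, z_{0.66} = 0.4125.
So -95.7 = μ − 1.175σ and -56.3 = μ + 0.4125σ.
Subtracting: σ = (-56.3 − -95.7)/(0.4125 − (-1.175)) = 24.82.
Then μ = -95.7 − (-1.175)·24.82 = -66.54.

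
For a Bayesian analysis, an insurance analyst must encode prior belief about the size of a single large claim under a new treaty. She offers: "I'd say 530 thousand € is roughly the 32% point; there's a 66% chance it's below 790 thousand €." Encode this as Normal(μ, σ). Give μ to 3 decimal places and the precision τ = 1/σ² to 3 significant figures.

μ = 668.158, τ = 1.15e-05

For Normal(μ,σ), the p-quantile is μ + z_p·σ. Here z_{0.32} = -0.4677, z_{0.66} = 0.4125.
So 530 = μ − 0.4677σ and 790 = μ + 0.4125σ.
Subtracting: σ = (790 − 530)/(0.4125 − (-0.4677)) = 295.400.
Then μ = 530 − (-0.4677)·295.400 = 668.158.
Precision τ = 1/σ² = 1/295.4² = 1.15e-05.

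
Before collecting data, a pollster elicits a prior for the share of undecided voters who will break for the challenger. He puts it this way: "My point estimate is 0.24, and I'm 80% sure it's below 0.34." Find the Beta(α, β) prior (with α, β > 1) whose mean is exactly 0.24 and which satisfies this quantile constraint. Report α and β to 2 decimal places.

α ≈ 2.77, β ≈ 8.79

With mean 0.24 fixed, write α = 0.24s, β = 0.76s where s = α+β.
Need P(θ < 0.34) = 0.8 under Beta(0.24s, 0.76s). Normal approximation: (q−m)/√(m(1−m)/s) ≈ z_{0.8} = 0.842, so s ≈ 0.24·0.76·(0.842)²/(0.34−0.24)² = 12.9.
At s = 12.9: P(θ<0.34) ≈ 0.810. Adjusting to match 0.8 gives s ≈ 11.56.
So α = 0.24·11.56 ≈ 2.77, β = 0.76·11.56 ≈ 8.79.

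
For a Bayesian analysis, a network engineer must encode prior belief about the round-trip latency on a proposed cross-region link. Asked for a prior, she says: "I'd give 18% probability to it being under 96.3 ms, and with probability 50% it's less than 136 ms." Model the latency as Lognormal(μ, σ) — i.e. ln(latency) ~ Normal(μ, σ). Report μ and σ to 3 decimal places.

If T ~ Lognormal(μ,σ) then ln T ~ Normal(μ,σ), so the p-quantile of ln T is μ + z_p·σ.
ln(96.3) = 4.567 and ln(136) = 4.913; z_{0.18} = -0.9154, z_{0.5} = 0.
σ = (4.913 − 4.567)/(0 − (-0.9154)) = 0.377.
μ = 4.567 − (-0.9154)·0.377 = 4.913.

μ ≈ 4.913, σ ≈ 0.377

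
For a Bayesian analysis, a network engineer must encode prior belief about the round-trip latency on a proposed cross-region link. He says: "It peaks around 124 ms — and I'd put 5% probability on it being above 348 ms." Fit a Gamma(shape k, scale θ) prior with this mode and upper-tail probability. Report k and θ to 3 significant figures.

Gamma(k,θ) with k>1 has mode (k−1)θ, so θ = 124/(k−1).
Need P(X < 348) = 0.95 with θ tied to k this way. Start at k = 2, θ = 124: P(X<348) ≈ 0.770.
Too low — raise k to concentrate. Iterating converges to k ≈ 3.51.
Then θ = 124/(3.51−1) ≈ 49.3.

k ≈ 3.51, θ ≈ 49.3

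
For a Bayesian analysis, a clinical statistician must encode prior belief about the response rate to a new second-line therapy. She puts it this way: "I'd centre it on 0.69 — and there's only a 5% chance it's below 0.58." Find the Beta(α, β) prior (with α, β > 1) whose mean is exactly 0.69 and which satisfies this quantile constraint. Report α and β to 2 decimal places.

With mean 0.69 fixed, write α = 0.69s, β = 0.31s where s = α+β.
Need P(θ < 0.58) = 0.05 under Beta(0.69s, 0.31s). Normal approximation: (q−m)/√(m(1−m)/s) ≈ z_{0.05} = -1.64, so s ≈ 0.69·0.31·(-1.64)²/(0.58−0.69)² = 47.8.
At s = 47.8: P(θ<0.58) ≈ 0.055. Adjusting to match 0.05 gives s ≈ 50.76.
So α = 0.69·50.76 ≈ 35.03, β = 0.31·50.76 ≈ 15.74.

α ≈ 35.03, β ≈ 15.74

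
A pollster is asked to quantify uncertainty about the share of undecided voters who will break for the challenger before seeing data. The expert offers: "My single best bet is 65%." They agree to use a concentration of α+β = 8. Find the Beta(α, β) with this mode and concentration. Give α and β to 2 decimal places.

α = 4.90, β = 3.10

For α,β > 1 the Beta mode is (α−1)/(α+β−2). With α+β = 8, the mode is (α−1)/6.
Set (α−1)/6 = 0.65 → α = 1 + 0.65·6 = 4.90.
β = 8 − α = 3.10.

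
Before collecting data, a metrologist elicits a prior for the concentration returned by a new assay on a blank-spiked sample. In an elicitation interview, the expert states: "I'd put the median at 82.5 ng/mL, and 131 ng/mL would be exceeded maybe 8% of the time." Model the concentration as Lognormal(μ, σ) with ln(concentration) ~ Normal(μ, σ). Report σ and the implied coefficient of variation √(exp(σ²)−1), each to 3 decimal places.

If T ~ Lognormal(μ,σ) then ln T ~ Normal(μ,σ), so the p-quantile of ln T is μ + z_p·σ.
ln(82.5) = 4.413 and ln(131) = 4.875; z_{0.5} = 0, z_{0.92} = 1.405.
σ = (4.875 − 4.413)/(1.405 − (0)) = 0.329.
μ = 4.413 − (0)·0.329 = 4.413.
CV = √(exp(σ²)−1) = √(exp(0.1083)−1) = 0.338.

σ ≈ 0.329, CV ≈ 0.338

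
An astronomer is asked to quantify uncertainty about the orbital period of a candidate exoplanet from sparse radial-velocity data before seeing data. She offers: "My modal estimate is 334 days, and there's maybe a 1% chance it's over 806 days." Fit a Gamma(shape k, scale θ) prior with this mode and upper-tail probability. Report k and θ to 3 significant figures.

k ≈ 7.09, θ ≈ 54.8

Gamma(k,θ) with k>1 has mode (k−1)θ, so θ = 334/(k−1).
Need P(X < 806) = 0.99 with θ tied to k this way. Start at k = 2, θ = 334: P(X<806) ≈ 0.694.
Too low — raise k to concentrate. Iterating converges to k ≈ 7.09.
Then θ = 334/(7.09−1) ≈ 54.8.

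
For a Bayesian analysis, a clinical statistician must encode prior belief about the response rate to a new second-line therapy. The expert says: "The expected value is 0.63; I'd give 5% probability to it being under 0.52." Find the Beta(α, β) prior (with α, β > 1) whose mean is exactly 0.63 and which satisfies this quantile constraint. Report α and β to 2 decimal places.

With mean 0.63 fixed, write α = 0.63s, β = 0.37s where s = α+β.
Need P(θ < 0.52) = 0.05 under Beta(0.63s, 0.37s). Normal approximation: (q−m)/√(m(1−m)/s) ≈ z_{0.05} = -1.64, so s ≈ 0.63·0.37·(-1.64)²/(0.52−0.63)² = 52.1.
At s = 52.1: P(θ<0.52) ≈ 0.053. Adjusting to match 0.05 gives s ≈ 53.91.
So α = 0.63·53.91 ≈ 33.96, β = 0.37·53.91 ≈ 19.95.

α ≈ 33.96, β ≈ 19.95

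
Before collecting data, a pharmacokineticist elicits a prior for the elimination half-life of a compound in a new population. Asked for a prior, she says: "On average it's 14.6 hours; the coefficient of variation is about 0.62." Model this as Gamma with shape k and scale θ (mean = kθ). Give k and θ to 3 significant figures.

For Gamma(k, scale θ): mean = kθ, variance = kθ², so CV = 1/√k.
CV = 0.62, hence k = 1/CV² = 2.6.
Then θ = mean/k = 14.6/2.6 = 5.61.

k ≈ 2.6, θ ≈ 5.61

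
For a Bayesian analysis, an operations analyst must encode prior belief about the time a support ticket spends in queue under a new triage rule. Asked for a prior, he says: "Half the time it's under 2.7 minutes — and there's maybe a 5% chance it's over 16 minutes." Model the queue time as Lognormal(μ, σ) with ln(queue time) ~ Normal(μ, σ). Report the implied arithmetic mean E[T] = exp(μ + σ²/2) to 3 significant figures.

E[T] ≈ 4.85 minutes

If T ~ Lognormal(μ,σ) then ln T ~ Normal(μ,σ), so the p-quantile of ln T is μ + z_p·σ.
ln(2.7) = 0.9933 and ln(16) = 2.773; z_{0.5} = 0, z_{0.95} = 1.645.
σ = (2.773 − 0.9933)/(1.645 − (0)) = 1.082.
μ = 0.9933 − (0)·1.082 = 0.993.
E[T] = exp(μ + σ²/2) = exp(0.993 + 0.5851) = 4.85 minutes.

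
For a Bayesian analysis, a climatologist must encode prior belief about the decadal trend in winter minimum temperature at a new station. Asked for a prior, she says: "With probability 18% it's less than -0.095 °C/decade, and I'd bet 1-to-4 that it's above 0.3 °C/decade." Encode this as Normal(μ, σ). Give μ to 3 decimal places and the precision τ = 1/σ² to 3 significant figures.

For Normal(μ,σ), the p-quantile is μ + z_p·σ. Here z_{0.18} = -0.9154, z_{0.8} = 0.8416.
So -0.095 = μ − 0.9154σ and 0.3 = μ + 0.8416σ.
Subtracting: σ = (0.3 − -0.095)/(0.8416 − (-0.9154)) = 0.225.
Then μ = -0.095 − (-0.9154)·0.225 = 0.111.
Precision τ = 1/σ² = 1/0.2248² = 19.8.

μ = 0.111, τ = 19.8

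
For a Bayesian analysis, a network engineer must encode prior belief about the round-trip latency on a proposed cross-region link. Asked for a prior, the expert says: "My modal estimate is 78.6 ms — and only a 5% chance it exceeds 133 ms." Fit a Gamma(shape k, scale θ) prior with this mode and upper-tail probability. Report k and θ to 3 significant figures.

Gamma(k,θ) with k>1 has mode (k−1)θ, so θ = 78.6/(k−1).
Need P(X < 133) = 0.95 with θ tied to k this way. Start at k = 2, θ = 78.6: P(X<133) ≈ 0.504.
Too low — raise k to concentrate. Iterating converges to k ≈ 11.1.
Then θ = 78.6/(11.1−1) ≈ 7.79.

k ≈ 11.1, θ ≈ 7.79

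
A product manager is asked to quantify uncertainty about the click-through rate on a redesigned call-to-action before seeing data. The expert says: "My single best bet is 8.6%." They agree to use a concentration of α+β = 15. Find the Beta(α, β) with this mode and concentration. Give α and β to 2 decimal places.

For α,β > 1 the Beta mode is (α−1)/(α+β−2). With α+β = 15, the mode is (α−1)/13.
Set (α−1)/13 = 0.086 → α = 1 + 0.086·13 = 2.12.
β = 15 − α = 12.88.

α = 2.12, β = 12.88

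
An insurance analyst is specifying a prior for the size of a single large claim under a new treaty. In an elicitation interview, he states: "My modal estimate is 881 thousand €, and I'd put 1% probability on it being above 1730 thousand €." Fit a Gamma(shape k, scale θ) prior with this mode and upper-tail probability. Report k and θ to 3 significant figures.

k ≈ 11.8, θ ≈ 81.4

Gamma(k,θ) with k>1 has mode (k−1)θ, so θ = 881/(k−1).
Need P(X < 1730) = 0.99 with θ tied to k this way. Start at k = 2, θ = 881: P(X<1730) ≈ 0.584.
Too low — raise k to concentrate. Iterating converges to k ≈ 11.8.
Then θ = 881/(11.8−1) ≈ 81.4.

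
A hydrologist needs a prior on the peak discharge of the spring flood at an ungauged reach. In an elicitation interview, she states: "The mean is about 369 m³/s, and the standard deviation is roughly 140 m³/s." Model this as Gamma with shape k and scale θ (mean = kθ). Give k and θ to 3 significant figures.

k ≈ 6.95, θ ≈ 53.1

For Gamma(k, scale θ): mean = kθ, variance = kθ², so CV = 1/√k.
CV = SD/mean = 140/369 = 0.3794, hence k = 1/CV² = 6.95.
Then θ = mean/k = 369/6.95 = 53.1.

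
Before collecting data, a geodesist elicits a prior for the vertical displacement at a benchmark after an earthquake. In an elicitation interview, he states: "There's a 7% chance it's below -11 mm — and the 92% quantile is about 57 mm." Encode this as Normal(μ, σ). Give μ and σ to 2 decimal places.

For Normal(μ,σ), the p-quantile is μ + z_p·σ. Here z_{0.07} = -1.476, z_{0.92} = 1.405.
So -11 = μ − 1.476σ and 57 = μ + 1.405σ.
Subtracting: σ = (57 − -11)/(1.405 − (-1.476)) = 23.60.
Then μ = -11 − (-1.476)·23.60 = 23.83.

μ = 23.83, σ = 23.60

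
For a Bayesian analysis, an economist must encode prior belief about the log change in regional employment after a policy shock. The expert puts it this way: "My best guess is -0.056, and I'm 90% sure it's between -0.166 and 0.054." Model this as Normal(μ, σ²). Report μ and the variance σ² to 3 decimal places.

A symmetric 90% interval runs μ ± z·σ with z = 1.645.
Half-width = 0.11, so σ = 0.11/1.645 = 0.0669 and σ² = 0.004.
μ is the stated best guess, -0.056.

μ = -0.056, σ² = 0.004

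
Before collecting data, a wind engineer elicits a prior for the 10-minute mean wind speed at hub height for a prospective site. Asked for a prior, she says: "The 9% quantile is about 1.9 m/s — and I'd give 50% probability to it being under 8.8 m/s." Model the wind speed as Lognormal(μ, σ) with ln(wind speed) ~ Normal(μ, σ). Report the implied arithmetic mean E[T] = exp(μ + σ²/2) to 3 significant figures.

If T ~ Lognormal(μ,σ) then ln T ~ Normal(μ,σ), so the p-quantile of ln T is μ + z_p·σ.
ln(1.9) = 0.6419 and ln(8.8) = 2.175; z_{0.09} = -1.341, z_{0.5} = 0.
σ = (2.175 − 0.6419)/(0 − (-1.341)) = 1.143.
μ = 0.6419 − (-1.341)·1.143 = 2.175.
E[T] = exp(μ + σ²/2) = exp(2.175 + 0.6536) = 16.9 m/s.

E[T] ≈ 16.9 m/s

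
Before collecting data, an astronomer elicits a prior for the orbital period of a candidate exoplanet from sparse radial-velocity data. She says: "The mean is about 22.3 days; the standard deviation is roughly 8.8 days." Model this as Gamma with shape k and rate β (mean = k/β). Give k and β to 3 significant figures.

k ≈ 6.42, β ≈ 0.288

For Gamma(k, rate β): mean = k/β, variance = k/β², so CV = 1/√k.
CV = SD/mean = 8.8/22.3 = 0.3946, hence k = 1/CV² = 6.42.
Then β = k/mean = 6.42/22.3 = 0.288.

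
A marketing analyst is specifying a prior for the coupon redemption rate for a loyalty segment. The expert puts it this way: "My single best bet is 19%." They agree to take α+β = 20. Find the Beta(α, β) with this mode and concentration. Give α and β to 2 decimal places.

For α,β > 1 the Beta mode is (α−1)/(α+β−2). With α+β = 20, the mode is (α−1)/18.
Set (α−1)/18 = 0.19 → α = 1 + 0.19·18 = 4.42.
β = 20 − α = 15.58.

α = 4.42, β = 15.58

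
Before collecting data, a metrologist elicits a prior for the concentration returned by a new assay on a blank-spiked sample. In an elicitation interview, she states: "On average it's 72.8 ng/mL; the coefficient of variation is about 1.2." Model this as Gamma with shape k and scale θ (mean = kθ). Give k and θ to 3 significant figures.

k ≈ 0.694, θ ≈ 105

For Gamma(k, scale θ): mean = kθ, variance = kθ², so CV = 1/√k.
CV = 1.2, hence k = 1/CV² = 0.694.
Then θ = mean/k = 72.8/0.694 = 105.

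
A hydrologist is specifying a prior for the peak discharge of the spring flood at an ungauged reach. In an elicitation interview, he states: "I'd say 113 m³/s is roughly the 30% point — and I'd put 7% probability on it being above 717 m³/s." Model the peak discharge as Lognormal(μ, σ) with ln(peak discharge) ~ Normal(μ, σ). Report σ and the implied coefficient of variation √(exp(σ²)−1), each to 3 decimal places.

σ ≈ 0.924, CV ≈ 1.161

If T ~ Lognormal(μ,σ) then ln T ~ Normal(μ,σ), so the p-quantile of ln T is μ + z_p·σ.
ln(113) = 4.727 and ln(717) = 6.575; z_{0.3} = -0.5244, z_{0.93} = 1.476.
σ = (6.575 − 4.727)/(1.476 − (-0.5244)) = 0.924.
μ = 4.727 − (-0.5244)·0.924 = 5.212.
CV = √(exp(σ²)−1) = √(exp(0.8533)−1) = 1.161.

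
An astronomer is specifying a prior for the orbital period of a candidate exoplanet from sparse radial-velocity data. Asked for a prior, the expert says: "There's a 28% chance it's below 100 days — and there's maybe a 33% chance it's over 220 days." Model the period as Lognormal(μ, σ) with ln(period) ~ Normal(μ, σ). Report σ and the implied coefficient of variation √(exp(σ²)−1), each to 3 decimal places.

σ ≈ 0.771, CV ≈ 0.901

If T ~ Lognormal(μ,σ) then ln T ~ Normal(μ,σ), so the p-quantile of ln T is μ + z_p·σ.
ln(100) = 4.605 and ln(220) = 5.394; z_{0.28} = -0.5828, z_{0.67} = 0.4399.
σ = (5.394 − 4.605)/(0.4399 − (-0.5828)) = 0.771.
μ = 4.605 − (-0.5828)·0.771 = 5.054.
CV = √(exp(σ²)−1) = √(exp(0.5943)−1) = 0.901.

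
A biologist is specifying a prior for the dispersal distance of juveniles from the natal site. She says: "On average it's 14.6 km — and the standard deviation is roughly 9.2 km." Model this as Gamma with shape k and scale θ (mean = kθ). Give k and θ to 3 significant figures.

k ≈ 2.52, θ ≈ 5.8

For Gamma(k, scale θ): mean = kθ, variance = kθ², so CV = 1/√k.
CV = SD/mean = 9.2/14.6 = 0.6301, hence k = 1/CV² = 2.52.
Then θ = mean/k = 14.6/2.52 = 5.8.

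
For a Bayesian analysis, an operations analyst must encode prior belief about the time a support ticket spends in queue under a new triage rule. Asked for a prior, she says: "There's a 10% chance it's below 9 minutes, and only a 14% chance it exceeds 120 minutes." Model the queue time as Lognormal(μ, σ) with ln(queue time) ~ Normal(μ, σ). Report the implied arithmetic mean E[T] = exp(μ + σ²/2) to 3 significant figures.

E[T] ≈ 67 minutes

If T ~ Lognormal(μ,σ) then ln T ~ Normal(μ,σ), so the p-quantile of ln T is μ + z_p·σ.
ln(9) = 2.197 and ln(120) = 4.787; z_{0.1} = -1.282, z_{0.86} = 1.08.
σ = (4.787 − 2.197)/(1.08 − (-1.282)) = 1.097.
μ = 2.197 − (-1.282)·1.097 = 3.603.
E[T] = exp(μ + σ²/2) = exp(3.603 + 0.6014) = 67 minutes.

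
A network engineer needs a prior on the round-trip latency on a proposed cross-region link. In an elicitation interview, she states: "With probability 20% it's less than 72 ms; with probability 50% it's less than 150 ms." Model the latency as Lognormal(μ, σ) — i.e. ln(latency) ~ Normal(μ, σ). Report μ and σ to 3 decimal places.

If T ~ Lognormal(μ,σ) then ln T ~ Normal(μ,σ), so the p-quantile of ln T is μ + z_p·σ.
ln(72) = 4.277 and ln(150) = 5.011; z_{0.2} = -0.8416, z_{0.5} = 0.
σ = (5.011 − 4.277)/(0 − (-0.8416)) = 0.872.
μ = 4.277 − (-0.8416)·0.872 = 5.011.

μ ≈ 5.011, σ ≈ 0.872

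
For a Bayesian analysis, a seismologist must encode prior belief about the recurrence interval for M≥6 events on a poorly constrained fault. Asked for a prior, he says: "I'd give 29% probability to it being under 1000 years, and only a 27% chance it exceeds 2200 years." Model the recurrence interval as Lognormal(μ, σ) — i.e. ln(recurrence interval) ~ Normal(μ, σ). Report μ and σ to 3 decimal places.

If T ~ Lognormal(μ,σ) then ln T ~ Normal(μ,σ), so the p-quantile of ln T is μ + z_p·σ.
ln(1000) = 6.908 and ln(2200) = 7.696; z_{0.29} = -0.5534, z_{0.73} = 0.6128.
σ = (7.696 − 6.908)/(0.6128 − (-0.5534)) = 0.676.
μ = 6.908 − (-0.5534)·0.676 = 7.282.

μ ≈ 7.282, σ ≈ 0.676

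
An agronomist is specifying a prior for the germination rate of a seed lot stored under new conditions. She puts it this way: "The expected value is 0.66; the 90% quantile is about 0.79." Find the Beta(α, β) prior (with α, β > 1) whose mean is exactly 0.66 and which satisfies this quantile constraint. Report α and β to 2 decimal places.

With mean 0.66 fixed, write α = 0.66s, β = 0.34s where s = α+β.
Need P(θ < 0.79) = 0.9 under Beta(0.66s, 0.34s). Normal approximation: (q−m)/√(m(1−m)/s) ≈ z_{0.9} = 1.28, so s ≈ 0.66·0.34·(1.28)²/(0.79−0.66)² = 21.8.
At s = 21.8: P(θ<0.79) ≈ 0.910. Adjusting to match 0.9 gives s ≈ 20.15.
So α = 0.66·20.15 ≈ 13.30, β = 0.34·20.15 ≈ 6.85.

α ≈ 13.30, β ≈ 6.85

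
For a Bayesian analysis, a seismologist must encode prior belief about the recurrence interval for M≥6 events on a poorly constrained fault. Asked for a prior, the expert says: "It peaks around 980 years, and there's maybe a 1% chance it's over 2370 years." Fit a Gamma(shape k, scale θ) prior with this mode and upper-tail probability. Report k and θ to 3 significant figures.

k ≈ 7.06, θ ≈ 162

Gamma(k,θ) with k>1 has mode (k−1)θ, so θ = 980/(k−1).
Need P(X < 2370) = 0.99 with θ tied to k this way. Start at k = 2, θ = 980: P(X<2370) ≈ 0.696.
Too low — raise k to concentrate. Iterating converges to k ≈ 7.06.
Then θ = 980/(7.06−1) ≈ 162.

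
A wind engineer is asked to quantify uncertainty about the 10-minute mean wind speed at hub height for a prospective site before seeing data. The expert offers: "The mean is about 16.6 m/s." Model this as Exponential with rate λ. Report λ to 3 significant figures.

Exponential mean = 1/λ, so λ = 1/16.6 = 0.0602.

λ ≈ 0.0602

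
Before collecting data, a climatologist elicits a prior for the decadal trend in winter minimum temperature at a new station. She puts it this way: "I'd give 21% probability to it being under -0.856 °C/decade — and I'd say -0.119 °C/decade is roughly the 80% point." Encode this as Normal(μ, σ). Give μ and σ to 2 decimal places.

The p-quantile of Normal(μ,σ) is μ + z_p·σ, with z_{0.21} = -0.8064 and z_{0.8} = 0.8416.
Eliminate σ: μ = (z₂·x₁ − z₁·x₂)/(z₂ − z₁) = (0.8416·-0.856 − (-0.8064)·-0.119)/1.648 = -0.50.
Then σ = (x₂ − x₁)/(z₂ − z₁) = (-0.119 − -0.856)/1.648 = 0.45.

μ = -0.50, σ = 0.45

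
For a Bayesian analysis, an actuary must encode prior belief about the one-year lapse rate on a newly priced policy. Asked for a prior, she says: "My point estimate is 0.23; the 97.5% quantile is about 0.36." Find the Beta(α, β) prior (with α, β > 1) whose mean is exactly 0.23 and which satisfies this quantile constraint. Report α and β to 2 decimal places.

α ≈ 10.65, β ≈ 35.67

With mean 0.23 fixed, write α = 0.23s, β = 0.77s where s = α+β.
Need P(θ < 0.36) = 0.975 under Beta(0.23s, 0.77s). Normal approximation: (q−m)/√(m(1−m)/s) ≈ z_{0.975} = 1.96, so s ≈ 0.23·0.77·(1.96)²/(0.36−0.23)² = 40.3.
At s = 40.3: P(θ<0.36) ≈ 0.967. Adjusting to match 0.975 gives s ≈ 46.32.
So α = 0.23·46.32 ≈ 10.65, β = 0.77·46.32 ≈ 35.67.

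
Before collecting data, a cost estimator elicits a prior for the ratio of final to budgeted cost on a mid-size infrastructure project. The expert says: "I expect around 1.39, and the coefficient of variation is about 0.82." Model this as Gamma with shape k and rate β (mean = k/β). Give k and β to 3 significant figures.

k ≈ 1.49, β ≈ 1.07

For Gamma(k, rate β): mean = k/β, variance = k/β², so CV = 1/√k.
CV = 0.82, hence k = 1/CV² = 1.49.
Then β = k/mean = 1.49/1.39 = 1.07.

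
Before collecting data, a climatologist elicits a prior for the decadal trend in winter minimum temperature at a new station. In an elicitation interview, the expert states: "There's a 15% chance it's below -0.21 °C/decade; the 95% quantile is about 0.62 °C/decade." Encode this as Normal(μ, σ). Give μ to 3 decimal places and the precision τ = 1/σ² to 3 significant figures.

The p-quantile of Normal(μ,σ) is μ + z_p·σ, with z_{0.15} = -1.036 and z_{0.95} = 1.645.
Eliminate σ: μ = (z₂·x₁ − z₁·x₂)/(z₂ − z₁) = (1.645·-0.21 − (-1.036)·0.62)/2.681 = 0.111.
Then σ = (x₂ − x₁)/(z₂ − z₁) = (0.62 − -0.21)/2.681 = 0.310.
Precision τ = 1/σ² = 1/0.3096² = 10.4.

μ = 0.111, τ = 10.4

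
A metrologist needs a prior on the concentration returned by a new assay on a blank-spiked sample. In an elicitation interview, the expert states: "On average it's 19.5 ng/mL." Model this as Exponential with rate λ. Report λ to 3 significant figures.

Exponential mean = 1/λ, so λ = 1/19.5 = 0.0513.

λ ≈ 0.0513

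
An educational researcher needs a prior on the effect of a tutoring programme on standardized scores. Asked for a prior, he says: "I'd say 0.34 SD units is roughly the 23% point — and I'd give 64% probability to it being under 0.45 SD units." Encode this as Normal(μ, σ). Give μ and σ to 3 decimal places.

μ = 0.414, σ = 0.100

For Normal(μ,σ), the p-quantile is μ + z_p·σ. Here z_{0.23} = -0.7388, z_{0.64} = 0.3585.
So 0.34 = μ − 0.7388σ and 0.45 = μ + 0.3585σ.
Subtracting: σ = (0.45 − 0.34)/(0.3585 − (-0.7388)) = 0.100.
Then μ = 0.34 − (-0.7388)·0.100 = 0.414.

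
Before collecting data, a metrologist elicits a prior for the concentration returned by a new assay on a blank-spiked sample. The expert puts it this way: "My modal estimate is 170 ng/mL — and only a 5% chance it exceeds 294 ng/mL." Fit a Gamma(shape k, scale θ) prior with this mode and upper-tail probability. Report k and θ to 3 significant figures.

k ≈ 10.3, θ ≈ 18.3

Gamma(k,θ) with k>1 has mode (k−1)θ, so θ = 170/(k−1).
Need P(X < 294) = 0.95 with θ tied to k this way. Start at k = 2, θ = 170: P(X<294) ≈ 0.516.
Too low — raise k to concentrate. Iterating converges to k ≈ 10.3.
Then θ = 170/(10.3−1) ≈ 18.3.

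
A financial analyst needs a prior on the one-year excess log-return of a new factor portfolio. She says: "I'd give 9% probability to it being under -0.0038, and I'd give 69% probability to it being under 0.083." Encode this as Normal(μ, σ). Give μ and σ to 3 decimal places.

The p-quantile of Normal(μ,σ) is μ + z_p·σ, with z_{0.09} = -1.341 and z_{0.69} = 0.4959.
Eliminate σ: μ = (z₂·x₁ − z₁·x₂)/(z₂ − z₁) = (0.4959·-0.0038 − (-1.341)·0.083)/1.837 = 0.060.
Then σ = (x₂ − x₁)/(z₂ − z₁) = (0.083 − -0.0038)/1.837 = 0.047.

μ = 0.060, σ = 0.047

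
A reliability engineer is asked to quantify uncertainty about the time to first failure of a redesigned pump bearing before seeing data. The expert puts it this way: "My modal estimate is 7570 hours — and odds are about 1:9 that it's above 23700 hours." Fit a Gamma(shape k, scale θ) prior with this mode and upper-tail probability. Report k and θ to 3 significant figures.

Gamma(k,θ) with k>1 has mode (k−1)θ, so θ = 7570/(k−1).
Need P(X < 23700) = 0.9 with θ tied to k this way. Start at k = 2, θ = 7570: P(X<23700) ≈ 0.820.
Too low — raise k to concentrate. Iterating converges to k ≈ 2.45.
Then θ = 7570/(2.45−1) ≈ 5210.

k ≈ 2.45, θ ≈ 5210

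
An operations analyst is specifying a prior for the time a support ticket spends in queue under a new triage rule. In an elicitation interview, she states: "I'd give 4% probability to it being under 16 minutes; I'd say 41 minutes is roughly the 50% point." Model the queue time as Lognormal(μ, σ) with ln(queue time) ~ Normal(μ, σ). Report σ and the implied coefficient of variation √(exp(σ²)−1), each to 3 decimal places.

If T ~ Lognormal(μ,σ) then ln T ~ Normal(μ,σ), so the p-quantile of ln T is μ + z_p·σ.
ln(16) = 2.773 and ln(41) = 3.714; z_{0.04} = -1.751, z_{0.5} = 0.
σ = (3.714 − 2.773)/(0 − (-1.751)) = 0.537.
μ = 2.773 − (-1.751)·0.537 = 3.714.
CV = √(exp(σ²)−1) = √(exp(0.2889)−1) = 0.579.

σ ≈ 0.537, CV ≈ 0.579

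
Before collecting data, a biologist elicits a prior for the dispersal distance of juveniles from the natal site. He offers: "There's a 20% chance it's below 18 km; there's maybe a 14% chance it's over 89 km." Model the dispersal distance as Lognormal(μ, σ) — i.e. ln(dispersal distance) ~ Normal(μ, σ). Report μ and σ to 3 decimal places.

If T ~ Lognormal(μ,σ) then ln T ~ Normal(μ,σ), so the p-quantile of ln T is μ + z_p·σ.
ln(18) = 2.89 and ln(89) = 4.489; z_{0.2} = -0.8416, z_{0.86} = 1.08.
σ = (4.489 − 2.89)/(1.08 − (-0.8416)) = 0.832.
μ = 2.89 − (-0.8416)·0.832 = 3.590.

μ ≈ 3.590, σ ≈ 0.832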